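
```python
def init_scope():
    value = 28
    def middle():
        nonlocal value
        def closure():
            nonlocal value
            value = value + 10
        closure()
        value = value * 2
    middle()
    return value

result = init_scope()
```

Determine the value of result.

Step 1: value = 28.
Step 2: closure() adds 10: value = 28 + 10 = 38.
Step 3: middle() doubles: value = 38 * 2 = 76.
Step 4: result = 76

The answer is 76.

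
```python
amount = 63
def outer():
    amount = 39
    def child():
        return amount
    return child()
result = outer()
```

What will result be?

Step 1: amount = 63 globally, but outer() defines amount = 39 locally.
Step 2: child() looks up amount. Not in local scope, so checks enclosing scope (outer) and finds amount = 39.
Step 3: result = 39

The answer is 39.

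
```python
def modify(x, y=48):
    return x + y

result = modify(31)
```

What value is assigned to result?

Step 1: modify(31) uses default y = 48.
Step 2: Returns 31 + 48 = 79.
Step 3: result = 79

The answer is 79.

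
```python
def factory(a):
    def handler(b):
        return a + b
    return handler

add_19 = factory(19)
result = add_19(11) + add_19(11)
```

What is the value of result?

Step 1: add_19 captures a = 19.
Step 2: add_19(11) = 19 + 11 = 30, called twice.
Step 3: result = 30 + 30 = 60

The answer is 60.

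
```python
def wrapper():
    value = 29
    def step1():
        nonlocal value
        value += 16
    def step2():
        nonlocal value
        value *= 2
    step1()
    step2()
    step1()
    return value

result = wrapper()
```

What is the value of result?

Step 1: value = 29.
Step 2: step1(): value = 29 + 16 = 45.
Step 3: step2(): value = 45 * 2 = 90.
Step 4: step1(): value = 90 + 16 = 106. result = 106

The answer is 106.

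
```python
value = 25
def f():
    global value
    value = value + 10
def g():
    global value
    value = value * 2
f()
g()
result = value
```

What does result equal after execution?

Step 1: value = 25.
Step 2: f() adds 10: value = 25 + 10 = 35.
Step 3: g() doubles: value = 35 * 2 = 70.
Step 4: result = 70

The answer is 70.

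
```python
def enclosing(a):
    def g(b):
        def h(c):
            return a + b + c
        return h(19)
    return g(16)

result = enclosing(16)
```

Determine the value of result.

Step 1: a = 16, b = 16, c = 19 across three nested scopes.
Step 2: h() accesses all three via LEGB rule.
Step 3: result = 16 + 16 + 19 = 51

The answer is 51.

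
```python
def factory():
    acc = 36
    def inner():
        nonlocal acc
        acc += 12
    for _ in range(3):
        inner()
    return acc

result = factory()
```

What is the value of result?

Step 1: acc = 36.
Step 2: inner() is called 3 times in a loop, each adding 12 via nonlocal.
Step 3: acc = 36 + 12 * 3 = 72

The answer is 72.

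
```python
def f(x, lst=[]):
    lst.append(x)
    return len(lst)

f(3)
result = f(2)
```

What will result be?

Step 1: Mutable default list persists between calls.
Step 2: First call: lst = [3], len = 1. Second call: lst = [3, 2], len = 2.
Step 3: result = 2

The answer is 2.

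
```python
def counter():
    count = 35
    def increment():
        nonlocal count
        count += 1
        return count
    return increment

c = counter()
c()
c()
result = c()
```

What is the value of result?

Step 1: counter() creates closure with count = 35.
Step 2: Each c() call increments count via nonlocal. After 3 calls: 35 + 3 = 38.
Step 3: result = 38

The answer is 38.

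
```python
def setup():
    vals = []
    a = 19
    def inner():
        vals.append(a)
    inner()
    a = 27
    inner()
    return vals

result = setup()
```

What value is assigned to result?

Step 1: a = 19. inner() appends current a to vals.
Step 2: First inner(): appends 19. Then a = 27.
Step 3: Second inner(): appends 27 (closure sees updated a). result = [19, 27]

The answer is [19, 27].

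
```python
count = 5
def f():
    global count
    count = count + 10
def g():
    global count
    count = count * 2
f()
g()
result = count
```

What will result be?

Step 1: count = 5.
Step 2: f() adds 10: count = 5 + 10 = 15.
Step 3: g() doubles: count = 15 * 2 = 30.
Step 4: result = 30

The answer is 30.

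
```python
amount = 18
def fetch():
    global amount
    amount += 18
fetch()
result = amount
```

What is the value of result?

Step 1: amount = 18 globally.
Step 2: fetch() modifies global amount: amount += 18 = 36.
Step 3: result = 36

The answer is 36.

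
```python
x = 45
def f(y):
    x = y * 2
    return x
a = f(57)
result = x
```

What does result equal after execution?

Step 1: Global x = 45.
Step 2: f(57) creates local x = 57 * 2 = 114.
Step 3: Global x unchanged because no global keyword. result = 45

The answer is 45.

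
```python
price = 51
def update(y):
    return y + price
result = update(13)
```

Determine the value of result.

Step 1: price = 51 is defined globally.
Step 2: update(13) uses parameter y = 13 and looks up price from global scope = 51.
Step 3: result = 13 + 51 = 64

The answer is 64.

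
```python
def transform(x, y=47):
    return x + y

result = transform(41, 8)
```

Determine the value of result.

Step 1: transform(41, 8) overrides default y with 8.
Step 2: Returns 41 + 8 = 49.
Step 3: result = 49

The answer is 49.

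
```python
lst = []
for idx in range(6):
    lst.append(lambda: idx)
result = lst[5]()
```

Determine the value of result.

Step 1: The loop creates 6 lambdas, all referencing the same variable idx.
Step 2: After the loop, idx = 5 (final value).
Step 3: lst[5]() looks up idx at call time and finds 5. This is the late binding gotcha. result = 5

The answer is 5.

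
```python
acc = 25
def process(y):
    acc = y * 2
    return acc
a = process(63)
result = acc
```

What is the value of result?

Step 1: Global acc = 25.
Step 2: process(63) creates local acc = 63 * 2 = 126.
Step 3: Global acc unchanged because no global keyword. result = 25

The answer is 25.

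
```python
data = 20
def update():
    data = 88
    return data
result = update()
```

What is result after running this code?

Step 1: Global data = 20.
Step 2: update() creates local data = 88, shadowing the global.
Step 3: Returns local data = 88. result = 88

The answer is 88.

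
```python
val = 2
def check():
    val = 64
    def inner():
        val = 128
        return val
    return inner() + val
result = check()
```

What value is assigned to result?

Step 1: check() has local val = 64. inner() has local val = 128.
Step 2: inner() returns its local val = 128.
Step 3: check() returns 128 + its own val (64) = 192

The answer is 192.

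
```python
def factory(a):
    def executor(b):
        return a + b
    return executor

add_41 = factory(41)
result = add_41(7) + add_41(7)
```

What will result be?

Step 1: add_41 captures a = 41.
Step 2: add_41(7) = 41 + 7 = 48, called twice.
Step 3: result = 48 + 48 = 96

The answer is 96.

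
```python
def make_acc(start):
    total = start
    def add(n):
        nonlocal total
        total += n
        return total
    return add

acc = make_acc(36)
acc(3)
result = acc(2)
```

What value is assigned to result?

Step 1: make_acc(36) creates closure with total = 36.
Step 2: First acc(3): total = 36 + 3 = 39.
Step 3: Second acc(2): total = 39 + 2 = 41. result = 41

The answer is 41.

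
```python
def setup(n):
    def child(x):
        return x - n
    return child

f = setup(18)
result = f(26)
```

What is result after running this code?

Step 1: setup(18) creates a closure capturing n = 18.
Step 2: f(26) computes 26 - 18 = 8.
Step 3: result = 8

The answer is 8.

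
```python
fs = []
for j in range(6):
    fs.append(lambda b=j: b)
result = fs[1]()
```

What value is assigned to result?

Step 1: Default argument b=j captures j's value at each iteration.
Step 2: fs[1] captured b = 1 when j was 1.
Step 3: result = 1

The answer is 1.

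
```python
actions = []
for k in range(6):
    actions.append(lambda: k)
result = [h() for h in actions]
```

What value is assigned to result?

Step 1: All 6 lambdas share the same variable k.
Step 2: After the loop, k = 5.
Step 3: Each call returns 5. result = [5, 5, 5, 5, 5, 5]

The answer is [5, 5, 5, 5, 5, 5].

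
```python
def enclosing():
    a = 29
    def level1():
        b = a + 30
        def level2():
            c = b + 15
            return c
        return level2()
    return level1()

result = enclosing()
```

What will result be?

Step 1: a = 29. b = a + 30 = 59.
Step 2: c = b + 15 = 59 + 15 = 74.
Step 3: result = 74

The answer is 74.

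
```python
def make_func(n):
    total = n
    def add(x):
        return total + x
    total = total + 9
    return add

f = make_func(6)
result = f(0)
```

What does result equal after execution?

Step 1: make_func(6) sets total = 6, then total = 6 + 9 = 15.
Step 2: Closures capture by reference, so add sees total = 15.
Step 3: f(0) returns 15 + 0 = 15

The answer is 15.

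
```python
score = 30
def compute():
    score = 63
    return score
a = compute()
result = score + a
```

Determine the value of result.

Step 1: Global score = 30. compute() returns local score = 63.
Step 2: a = 63. Global score still = 30.
Step 3: result = 30 + 63 = 93

The answer is 93.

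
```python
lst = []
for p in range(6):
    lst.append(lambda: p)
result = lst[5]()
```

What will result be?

Step 1: The loop creates 6 lambdas, all referencing the same variable p.
Step 2: After the loop, p = 5 (final value).
Step 3: lst[5]() looks up p at call time and finds 5. This is the late binding gotcha. result = 5

The answer is 5.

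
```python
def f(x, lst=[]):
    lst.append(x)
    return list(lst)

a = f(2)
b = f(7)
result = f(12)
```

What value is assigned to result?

Step 1: Default list is shared. list() creates copies for return values.
Step 2: Internal list grows: [2] -> [2, 7] -> [2, 7, 12].
Step 3: result = [2, 7, 12]

The answer is [2, 7, 12].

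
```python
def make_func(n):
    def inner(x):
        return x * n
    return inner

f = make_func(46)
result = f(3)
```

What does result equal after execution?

Step 1: make_func(46) creates a closure capturing n = 46.
Step 2: f(3) computes 3 * 46 = 138.
Step 3: result = 138

The answer is 138.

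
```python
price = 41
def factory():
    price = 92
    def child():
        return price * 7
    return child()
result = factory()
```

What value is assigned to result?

Step 1: factory() shadows global price with price = 92.
Step 2: child() finds price = 92 in enclosing scope, computes 92 * 7 = 644.
Step 3: result = 644

The answer is 644.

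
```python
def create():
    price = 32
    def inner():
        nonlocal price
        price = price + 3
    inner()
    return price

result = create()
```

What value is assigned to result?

Step 1: create() sets price = 32.
Step 2: inner() uses nonlocal to modify price in create's scope: price = 32 + 3 = 35.
Step 3: create() returns the modified price = 35

The answer is 35.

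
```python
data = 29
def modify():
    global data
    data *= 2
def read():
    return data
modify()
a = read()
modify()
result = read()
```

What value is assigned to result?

Step 1: data = 29.
Step 2: First modify(): data = 29 * 2 = 58.
Step 3: Second modify(): data = 58 * 2 = 116.
Step 4: read() returns 116

The answer is 116.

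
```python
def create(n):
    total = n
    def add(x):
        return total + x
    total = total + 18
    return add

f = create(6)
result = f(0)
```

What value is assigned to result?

Step 1: create(6) sets total = 6, then total = 6 + 18 = 24.
Step 2: Closures capture by reference, so add sees total = 24.
Step 3: f(0) returns 24 + 0 = 24

The answer is 24.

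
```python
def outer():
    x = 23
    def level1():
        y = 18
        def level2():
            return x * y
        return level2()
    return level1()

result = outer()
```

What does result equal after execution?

Step 1: x = 23 in outer. y = 18 in level1.
Step 2: level2() reads x = 23 and y = 18 from enclosing scopes.
Step 3: result = 23 * 18 = 414

The answer is 414.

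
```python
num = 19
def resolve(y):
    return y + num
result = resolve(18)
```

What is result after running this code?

Step 1: num = 19 is defined globally.
Step 2: resolve(18) uses parameter y = 18 and looks up num from global scope = 19.
Step 3: result = 18 + 19 = 37

The answer is 37.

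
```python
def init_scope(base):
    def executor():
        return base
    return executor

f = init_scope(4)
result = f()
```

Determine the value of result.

Step 1: init_scope(4) creates closure capturing base = 4.
Step 2: f() returns the captured base = 4.
Step 3: result = 4

The answer is 4.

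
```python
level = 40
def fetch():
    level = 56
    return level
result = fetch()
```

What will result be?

Step 1: Global level = 40.
Step 2: fetch() creates local level = 56, shadowing the global.
Step 3: Returns local level = 56. result = 56

The answer is 56.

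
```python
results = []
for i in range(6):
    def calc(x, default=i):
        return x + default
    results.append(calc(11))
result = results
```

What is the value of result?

Step 1: Default argument default=i is evaluated at function definition time.
Step 2: Each iteration creates calc with default = current i value.
Step 3: calc(11) returns 11 + default. results = [11, 12, 13, 14, 15, 16]

The answer is [11, 12, 13, 14, 15, 16].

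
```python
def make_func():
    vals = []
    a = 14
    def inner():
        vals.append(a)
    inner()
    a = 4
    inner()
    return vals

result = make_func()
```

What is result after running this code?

Step 1: a = 14. inner() appends current a to vals.
Step 2: First inner(): appends 14. Then a = 4.
Step 3: Second inner(): appends 4 (closure sees updated a). result = [14, 4]

The answer is [14, 4].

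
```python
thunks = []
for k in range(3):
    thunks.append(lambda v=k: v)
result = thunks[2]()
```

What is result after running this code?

Step 1: Default argument v=k captures k's value at each iteration.
Step 2: thunks[2] captured v = 2 when k was 2.
Step 3: result = 2

The answer is 2.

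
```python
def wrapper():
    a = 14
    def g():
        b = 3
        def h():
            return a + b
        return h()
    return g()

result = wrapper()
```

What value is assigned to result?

Step 1: wrapper() defines a = 14. g() defines b = 3.
Step 2: h() accesses both from enclosing scopes: a = 14, b = 3.
Step 3: result = 14 + 3 = 17

The answer is 17.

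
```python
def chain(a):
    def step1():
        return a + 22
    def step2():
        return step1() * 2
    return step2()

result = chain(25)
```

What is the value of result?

Step 1: chain(25) captures a = 25.
Step 2: step2() calls step1() which returns 25 + 22 = 47.
Step 3: step2() returns 47 * 2 = 94

The answer is 94.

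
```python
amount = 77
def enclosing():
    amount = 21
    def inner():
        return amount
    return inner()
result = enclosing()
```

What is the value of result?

Step 1: amount = 77 globally, but enclosing() defines amount = 21 locally.
Step 2: inner() looks up amount. Not in local scope, so checks enclosing scope (enclosing) and finds amount = 21.
Step 3: result = 21

The answer is 21.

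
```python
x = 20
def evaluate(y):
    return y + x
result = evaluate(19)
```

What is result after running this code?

Step 1: x = 20 is defined globally.
Step 2: evaluate(19) uses parameter y = 19 and looks up x from global scope = 20.
Step 3: result = 19 + 20 = 39

The answer is 39.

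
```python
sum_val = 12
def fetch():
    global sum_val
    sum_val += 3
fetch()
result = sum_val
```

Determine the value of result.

Step 1: sum_val = 12 globally.
Step 2: fetch() modifies global sum_val: sum_val += 3 = 15.
Step 3: result = 15

The answer is 15.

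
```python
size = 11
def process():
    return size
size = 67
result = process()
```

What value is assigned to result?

Step 1: size is first set to 11, then reassigned to 67.
Step 2: process() is called after the reassignment, so it looks up the current global size = 67.
Step 3: result = 67

The answer is 67.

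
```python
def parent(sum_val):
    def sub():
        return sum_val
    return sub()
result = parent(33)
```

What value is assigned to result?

Step 1: parent(33) binds parameter sum_val = 33.
Step 2: sub() looks up sum_val in enclosing scope and finds the parameter sum_val = 33.
Step 3: result = 33

The answer is 33.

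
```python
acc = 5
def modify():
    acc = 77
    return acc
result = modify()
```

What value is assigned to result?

Step 1: Global acc = 5.
Step 2: modify() creates local acc = 77, shadowing the global.
Step 3: Returns local acc = 77. result = 77

The answer is 77.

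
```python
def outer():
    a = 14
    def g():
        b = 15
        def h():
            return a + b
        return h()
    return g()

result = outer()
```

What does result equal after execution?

Step 1: outer() defines a = 14. g() defines b = 15.
Step 2: h() accesses both from enclosing scopes: a = 14, b = 15.
Step 3: result = 14 + 15 = 29

The answer is 29.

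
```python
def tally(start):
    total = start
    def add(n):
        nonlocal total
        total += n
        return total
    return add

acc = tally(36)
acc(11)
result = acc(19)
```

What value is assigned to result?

Step 1: tally(36) creates closure with total = 36.
Step 2: First acc(11): total = 36 + 11 = 47.
Step 3: Second acc(19): total = 47 + 19 = 66. result = 66

The answer is 66.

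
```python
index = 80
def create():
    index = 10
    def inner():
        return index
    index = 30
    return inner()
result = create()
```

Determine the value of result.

Step 1: create() sets index = 10, then later index = 30.
Step 2: inner() is called after index is reassigned to 30. Closures capture variables by reference, not by value.
Step 3: result = 30

The answer is 30.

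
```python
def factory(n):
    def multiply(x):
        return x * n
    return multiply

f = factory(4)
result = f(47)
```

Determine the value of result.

Step 1: factory(4) returns multiply closure with n = 4.
Step 2: f(47) computes 47 * 4 = 188.
Step 3: result = 188

The answer is 188.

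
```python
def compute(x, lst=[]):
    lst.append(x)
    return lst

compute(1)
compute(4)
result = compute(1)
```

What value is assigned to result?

Step 1: Mutable default argument gotcha! The list [] is created once.
Step 2: Each call appends to the SAME list: [1], [1, 4], [1, 4, 1].
Step 3: result = [1, 4, 1]

The answer is [1, 4, 1].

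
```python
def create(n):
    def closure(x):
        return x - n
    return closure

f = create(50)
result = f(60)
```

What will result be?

Step 1: create(50) creates a closure capturing n = 50.
Step 2: f(60) computes 60 - 50 = 10.
Step 3: result = 10

The answer is 10.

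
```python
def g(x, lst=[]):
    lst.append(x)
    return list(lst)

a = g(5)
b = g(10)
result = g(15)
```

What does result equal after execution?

Step 1: Default list is shared. list() creates copies for return values.
Step 2: Internal list grows: [5] -> [5, 10] -> [5, 10, 15].
Step 3: result = [5, 10, 15]

The answer is [5, 10, 15].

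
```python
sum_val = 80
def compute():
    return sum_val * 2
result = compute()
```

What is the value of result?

Step 1: sum_val = 80 is defined globally.
Step 2: compute() looks up sum_val from global scope = 80, then computes 80 * 2 = 160.
Step 3: result = 160

The answer is 160.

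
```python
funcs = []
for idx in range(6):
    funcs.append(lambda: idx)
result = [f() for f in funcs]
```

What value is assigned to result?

Step 1: All 6 lambdas share the same variable idx.
Step 2: After the loop, idx = 5.
Step 3: Each call returns 5. result = [5, 5, 5, 5, 5, 5]

The answer is [5, 5, 5, 5, 5, 5].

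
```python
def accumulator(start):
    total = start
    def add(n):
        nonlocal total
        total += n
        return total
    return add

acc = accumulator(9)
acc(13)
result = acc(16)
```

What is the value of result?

Step 1: accumulator(9) creates closure with total = 9.
Step 2: First acc(13): total = 9 + 13 = 22.
Step 3: Second acc(16): total = 22 + 16 = 38. result = 38

The answer is 38.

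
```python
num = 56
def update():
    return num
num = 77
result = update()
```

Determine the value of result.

Step 1: num is first set to 56, then reassigned to 77.
Step 2: update() is called after the reassignment, so it looks up the current global num = 77.
Step 3: result = 77

The answer is 77.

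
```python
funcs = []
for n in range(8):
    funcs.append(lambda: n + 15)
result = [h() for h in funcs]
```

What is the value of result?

Step 1: All lambdas capture n by reference. After the loop, n = 7.
Step 2: Each call returns 7 + 15 = 22.
Step 3: result = [22, 22, 22, 22, 22, 22, 22, 22]

The answer is [22, 22, 22, 22, 22, 22, 22, 22].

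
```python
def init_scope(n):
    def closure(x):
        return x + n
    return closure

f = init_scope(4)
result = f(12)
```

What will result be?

Step 1: init_scope(4) creates a closure that captures n = 4.
Step 2: f(12) calls the closure with x = 12, returning 12 + 4 = 16.
Step 3: result = 16

The answer is 16.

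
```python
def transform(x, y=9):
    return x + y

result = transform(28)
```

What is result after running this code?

Step 1: transform(28) uses default y = 9.
Step 2: Returns 28 + 9 = 37.
Step 3: result = 37

The answer is 37.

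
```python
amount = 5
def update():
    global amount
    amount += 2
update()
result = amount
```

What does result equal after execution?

Step 1: amount = 5 globally.
Step 2: update() modifies global amount: amount += 2 = 7.
Step 3: result = 7

The answer is 7.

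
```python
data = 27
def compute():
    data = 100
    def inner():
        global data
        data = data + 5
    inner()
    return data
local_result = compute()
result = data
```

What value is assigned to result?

Step 1: Global data = 27. compute() creates local data = 100.
Step 2: inner() declares global data and adds 5: global data = 27 + 5 = 32.
Step 3: compute() returns its local data = 100 (unaffected by inner).
Step 4: result = global data = 32

The answer is 32.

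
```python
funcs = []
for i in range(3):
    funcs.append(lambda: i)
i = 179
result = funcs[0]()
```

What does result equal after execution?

Step 1: Lambdas capture the variable i by reference, not by value.
Step 2: After the loop, i is reassigned to 179.
Step 3: funcs[0]() looks up the current i = 179. result = 179

The answer is 179.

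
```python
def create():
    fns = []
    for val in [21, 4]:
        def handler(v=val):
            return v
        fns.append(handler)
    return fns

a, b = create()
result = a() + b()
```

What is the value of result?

Step 1: Default argument v=val captures val at each iteration.
Step 2: a() returns 21 (captured at first iteration), b() returns 4 (captured at second).
Step 3: result = 21 + 4 = 25

The answer is 25.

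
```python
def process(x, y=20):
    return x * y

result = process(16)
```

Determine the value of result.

Step 1: process(16) uses default y = 20.
Step 2: Returns 16 * 20 = 320.
Step 3: result = 320

The answer is 320.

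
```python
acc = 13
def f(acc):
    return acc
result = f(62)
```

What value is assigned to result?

Step 1: Global acc = 13.
Step 2: f(62) takes parameter acc = 62, which shadows the global.
Step 3: result = 62

The answer is 62.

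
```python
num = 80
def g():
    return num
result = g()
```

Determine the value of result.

Step 1: num = 80 is defined in the global scope.
Step 2: g() looks up num. No local num exists, so Python checks the global scope via LEGB rule and finds num = 80.
Step 3: result = 80

The answer is 80.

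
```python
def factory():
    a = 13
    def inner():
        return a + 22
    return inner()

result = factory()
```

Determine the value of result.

Step 1: factory() defines a = 13.
Step 2: inner() reads a = 13 from enclosing scope, returns 13 + 22 = 35.
Step 3: result = 35

The answer is 35.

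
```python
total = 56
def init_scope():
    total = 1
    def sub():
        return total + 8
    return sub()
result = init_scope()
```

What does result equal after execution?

Step 1: init_scope() shadows global total with total = 1.
Step 2: sub() finds total = 1 in enclosing scope, computes 1 + 8 = 9.
Step 3: result = 9

The answer is 9.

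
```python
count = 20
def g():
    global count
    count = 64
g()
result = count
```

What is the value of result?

Step 1: count = 20 globally.
Step 2: g() declares global count and sets it to 64.
Step 3: After g(), global count = 64. result = 64

The answer is 64.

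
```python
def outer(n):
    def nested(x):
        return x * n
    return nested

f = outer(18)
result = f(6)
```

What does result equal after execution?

Step 1: outer(18) creates a closure capturing n = 18.
Step 2: f(6) computes 6 * 18 = 108.
Step 3: result = 108

The answer is 108.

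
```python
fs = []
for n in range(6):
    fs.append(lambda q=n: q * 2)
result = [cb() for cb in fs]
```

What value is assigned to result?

Step 1: Default arg q=n captures n at each iteration.
Step 2: fs[k] has q defaulting to k, returns k * 2.
Step 3: result = [0, 2, 4, 6, 8, 10]

The answer is [0, 2, 4, 6, 8, 10].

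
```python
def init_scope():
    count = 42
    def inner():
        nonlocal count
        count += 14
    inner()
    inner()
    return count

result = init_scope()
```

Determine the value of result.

Step 1: count starts at 42.
Step 2: inner() is called 2 times, each adding 14.
Step 3: count = 42 + 14 * 2 = 70

The answer is 70.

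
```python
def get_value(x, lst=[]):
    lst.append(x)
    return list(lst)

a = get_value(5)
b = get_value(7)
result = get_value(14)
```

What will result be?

Step 1: Default list is shared. list() creates copies for return values.
Step 2: Internal list grows: [5] -> [5, 7] -> [5, 7, 14].
Step 3: result = [5, 7, 14]

The answer is [5, 7, 14].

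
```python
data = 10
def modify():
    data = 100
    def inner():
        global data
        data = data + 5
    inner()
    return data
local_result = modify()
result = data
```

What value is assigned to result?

Step 1: Global data = 10. modify() creates local data = 100.
Step 2: inner() declares global data and adds 5: global data = 10 + 5 = 15.
Step 3: modify() returns its local data = 100 (unaffected by inner).
Step 4: result = global data = 15

The answer is 15.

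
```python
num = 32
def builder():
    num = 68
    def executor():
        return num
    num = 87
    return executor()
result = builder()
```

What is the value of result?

Step 1: builder() sets num = 68, then later num = 87.
Step 2: executor() is called after num is reassigned to 87. Closures capture variables by reference, not by value.
Step 3: result = 87

The answer is 87.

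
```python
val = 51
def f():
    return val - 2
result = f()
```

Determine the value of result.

Step 1: val = 51 is defined globally.
Step 2: f() looks up val from global scope = 51, then computes 51 - 2 = 49.
Step 3: result = 49

The answer is 49.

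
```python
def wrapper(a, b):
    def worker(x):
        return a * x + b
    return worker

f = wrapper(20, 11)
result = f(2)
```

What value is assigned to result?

Step 1: wrapper(20, 11) captures a = 20, b = 11.
Step 2: f(2) computes 20 * 2 + 11 = 51.
Step 3: result = 51

The answer is 51.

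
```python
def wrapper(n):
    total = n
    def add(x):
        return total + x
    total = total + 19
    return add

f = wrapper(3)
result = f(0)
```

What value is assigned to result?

Step 1: wrapper(3) sets total = 3, then total = 3 + 19 = 22.
Step 2: Closures capture by reference, so add sees total = 22.
Step 3: f(0) returns 22 + 0 = 22

The answer is 22.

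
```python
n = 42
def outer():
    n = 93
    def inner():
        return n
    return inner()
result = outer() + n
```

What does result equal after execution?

Step 1: Global n = 42. outer() shadows with n = 93.
Step 2: inner() returns enclosing n = 93. outer() = 93.
Step 3: result = 93 + global n (42) = 135

The answer is 135.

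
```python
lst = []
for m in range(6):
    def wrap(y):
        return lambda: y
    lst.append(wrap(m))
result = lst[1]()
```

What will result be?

Step 1: wrap(m) creates a new scope capturing y = m at call time.
Step 2: lst[1] = wrap(1), so its lambda captures y = 1.
Step 3: result = 1 (closure factory fixes late binding)

The answer is 1.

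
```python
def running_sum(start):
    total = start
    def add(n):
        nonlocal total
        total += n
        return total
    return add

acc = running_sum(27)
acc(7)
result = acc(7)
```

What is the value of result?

Step 1: running_sum(27) creates closure with total = 27.
Step 2: First acc(7): total = 27 + 7 = 34.
Step 3: Second acc(7): total = 34 + 7 = 41. result = 41

The answer is 41.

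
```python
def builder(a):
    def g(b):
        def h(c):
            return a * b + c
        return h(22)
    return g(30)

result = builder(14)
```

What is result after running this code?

Step 1: a = 14, b = 30, c = 22.
Step 2: h() computes a * b + c = 14 * 30 + 22 = 442.
Step 3: result = 442

The answer is 442.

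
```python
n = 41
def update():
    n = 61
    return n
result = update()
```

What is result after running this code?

Step 1: Global n = 41.
Step 2: update() creates local n = 61, shadowing the global.
Step 3: Returns local n = 61. result = 61

The answer is 61.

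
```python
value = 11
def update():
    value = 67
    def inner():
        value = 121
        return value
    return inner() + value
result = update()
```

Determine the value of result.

Step 1: update() has local value = 67. inner() has local value = 121.
Step 2: inner() returns its local value = 121.
Step 3: update() returns 121 + its own value (67) = 188

The answer is 188.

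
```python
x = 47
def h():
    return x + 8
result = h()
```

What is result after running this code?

Step 1: x = 47 is defined globally.
Step 2: h() looks up x from global scope = 47, then computes 47 + 8 = 55.
Step 3: result = 55

The answer is 55.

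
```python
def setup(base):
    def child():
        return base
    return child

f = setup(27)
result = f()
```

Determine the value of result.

Step 1: setup(27) creates closure capturing base = 27.
Step 2: f() returns the captured base = 27.
Step 3: result = 27

The answer is 27.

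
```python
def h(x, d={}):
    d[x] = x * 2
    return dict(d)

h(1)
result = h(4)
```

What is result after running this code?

Step 1: Mutable default dict is shared across calls.
Step 2: First call adds 1: 2. Second call adds 4: 8.
Step 3: result = {1: 2, 4: 8}

The answer is {1: 2, 4: 8}.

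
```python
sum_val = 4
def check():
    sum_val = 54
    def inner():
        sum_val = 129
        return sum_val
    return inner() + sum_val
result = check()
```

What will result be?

Step 1: check() has local sum_val = 54. inner() has local sum_val = 129.
Step 2: inner() returns its local sum_val = 129.
Step 3: check() returns 129 + its own sum_val (54) = 183

The answer is 183.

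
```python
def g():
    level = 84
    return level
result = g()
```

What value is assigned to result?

Step 1: g() defines level = 84 in its local scope.
Step 2: return level finds the local variable level = 84.
Step 3: result = 84

The answer is 84.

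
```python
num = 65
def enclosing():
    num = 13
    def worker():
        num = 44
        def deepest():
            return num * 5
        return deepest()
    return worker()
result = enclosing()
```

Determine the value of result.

Step 1: deepest() looks up num through LEGB: not local, finds num = 44 in enclosing worker().
Step 2: Returns 44 * 5 = 220.
Step 3: result = 220

The answer is 220.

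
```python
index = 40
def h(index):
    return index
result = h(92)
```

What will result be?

Step 1: Global index = 40.
Step 2: h(92) takes parameter index = 92, which shadows the global.
Step 3: result = 92

The answer is 92.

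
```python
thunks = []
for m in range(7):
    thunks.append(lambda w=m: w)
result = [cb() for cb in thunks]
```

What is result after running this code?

Step 1: Default arg w=m captures m at each iteration.
Step 2: Each lambda has its own default: 0, 1, ..., 6.
Step 3: result = [0, 1, 2, 3, 4, 5, 6]

The answer is [0, 1, 2, 3, 4, 5, 6].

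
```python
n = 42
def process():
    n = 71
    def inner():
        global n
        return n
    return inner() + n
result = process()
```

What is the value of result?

Step 1: Global n = 42. process() shadows with local n = 71.
Step 2: inner() uses global keyword, so inner() returns global n = 42.
Step 3: process() returns 42 + 71 = 113

The answer is 113.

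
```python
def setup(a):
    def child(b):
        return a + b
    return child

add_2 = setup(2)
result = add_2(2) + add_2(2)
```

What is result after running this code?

Step 1: add_2 captures a = 2.
Step 2: add_2(2) = 2 + 2 = 4, called twice.
Step 3: result = 4 + 4 = 8

The answer is 8.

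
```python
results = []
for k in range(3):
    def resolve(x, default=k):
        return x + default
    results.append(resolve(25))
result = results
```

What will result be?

Step 1: Default argument default=k is evaluated at function definition time.
Step 2: Each iteration creates resolve with default = current k value.
Step 3: resolve(25) returns 25 + default. results = [25, 26, 27]

The answer is [25, 26, 27].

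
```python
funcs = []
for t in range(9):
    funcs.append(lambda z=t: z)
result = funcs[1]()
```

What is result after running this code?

Step 1: Default argument z=t captures t's value at each iteration.
Step 2: funcs[1] captured z = 1 when t was 1.
Step 3: result = 1

The answer is 1.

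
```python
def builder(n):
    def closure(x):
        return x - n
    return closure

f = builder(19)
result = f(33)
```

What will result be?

Step 1: builder(19) creates a closure capturing n = 19.
Step 2: f(33) computes 33 - 19 = 14.
Step 3: result = 14

The answer is 14.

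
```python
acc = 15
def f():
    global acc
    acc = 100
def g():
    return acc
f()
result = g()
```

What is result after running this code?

Step 1: acc = 15.
Step 2: f() sets global acc = 100.
Step 3: g() reads global acc = 100. result = 100

The answer is 100.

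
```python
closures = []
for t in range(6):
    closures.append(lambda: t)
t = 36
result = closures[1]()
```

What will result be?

Step 1: Lambdas capture the variable t by reference, not by value.
Step 2: After the loop, t is reassigned to 36.
Step 3: closures[1]() looks up the current t = 36. result = 36

The answer is 36.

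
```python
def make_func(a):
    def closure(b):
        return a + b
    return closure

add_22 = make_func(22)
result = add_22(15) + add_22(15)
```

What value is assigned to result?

Step 1: add_22 captures a = 22.
Step 2: add_22(15) = 22 + 15 = 37, called twice.
Step 3: result = 37 + 37 = 74

The answer is 74.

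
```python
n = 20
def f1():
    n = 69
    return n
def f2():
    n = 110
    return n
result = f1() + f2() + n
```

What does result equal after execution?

Step 1: Each function shadows global n with its own local.
Step 2: f1() returns 69, f2() returns 110.
Step 3: Global n = 20 is unchanged. result = 69 + 110 + 20 = 199

The answer is 199.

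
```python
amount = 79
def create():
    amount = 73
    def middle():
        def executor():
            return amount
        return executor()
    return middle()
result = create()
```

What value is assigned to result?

Step 1: create() defines amount = 73. middle() and executor() have no local amount.
Step 2: executor() checks local (none), enclosing middle() (none), enclosing create() and finds amount = 73.
Step 3: result = 73

The answer is 73.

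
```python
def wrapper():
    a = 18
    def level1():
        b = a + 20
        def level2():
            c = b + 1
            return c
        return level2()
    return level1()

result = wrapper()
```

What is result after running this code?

Step 1: a = 18. b = a + 20 = 38.
Step 2: c = b + 1 = 38 + 1 = 39.
Step 3: result = 39

The answer is 39.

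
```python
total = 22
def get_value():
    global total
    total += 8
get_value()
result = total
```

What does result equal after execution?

Step 1: total = 22 globally.
Step 2: get_value() modifies global total: total += 8 = 30.
Step 3: result = 30

The answer is 30.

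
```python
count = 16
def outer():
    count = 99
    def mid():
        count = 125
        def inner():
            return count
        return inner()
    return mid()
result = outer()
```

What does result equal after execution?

Step 1: Three levels of shadowing: global 16, outer 99, mid 125.
Step 2: inner() finds count = 125 in enclosing mid() scope.
Step 3: result = 125

The answer is 125.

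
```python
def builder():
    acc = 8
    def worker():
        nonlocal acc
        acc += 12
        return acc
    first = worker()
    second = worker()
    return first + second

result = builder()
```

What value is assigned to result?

Step 1: acc starts at 8.
Step 2: First call: acc = 8 + 12 = 20, returns 20.
Step 3: Second call: acc = 20 + 12 = 32, returns 32.
Step 4: result = 20 + 32 = 52

The answer is 52.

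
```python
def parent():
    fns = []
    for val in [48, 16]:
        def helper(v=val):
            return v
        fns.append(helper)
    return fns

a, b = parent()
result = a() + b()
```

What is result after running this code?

Step 1: Default argument v=val captures val at each iteration.
Step 2: a() returns 48 (captured at first iteration), b() returns 16 (captured at second).
Step 3: result = 48 + 16 = 64

The answer is 64.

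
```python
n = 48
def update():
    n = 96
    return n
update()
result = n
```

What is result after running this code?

Step 1: Global n = 48.
Step 2: update() creates local n = 96 (shadow, not modification).
Step 3: After update() returns, global n is unchanged. result = 48

The answer is 48.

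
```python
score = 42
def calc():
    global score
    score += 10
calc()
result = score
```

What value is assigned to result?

Step 1: score = 42 globally.
Step 2: calc() modifies global score: score += 10 = 52.
Step 3: result = 52

The answer is 52.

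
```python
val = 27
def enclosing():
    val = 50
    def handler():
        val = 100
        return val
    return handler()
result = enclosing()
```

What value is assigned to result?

Step 1: Three scopes define val: global (27), enclosing (50), handler (100).
Step 2: handler() has its own local val = 100, which shadows both enclosing and global.
Step 3: result = 100 (local wins in LEGB)

The answer is 100.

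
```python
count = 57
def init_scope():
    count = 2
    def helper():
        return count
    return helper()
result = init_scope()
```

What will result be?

Step 1: count = 57 globally, but init_scope() defines count = 2 locally.
Step 2: helper() looks up count. Not in local scope, so checks enclosing scope (init_scope) and finds count = 2.
Step 3: result = 2

The answer is 2.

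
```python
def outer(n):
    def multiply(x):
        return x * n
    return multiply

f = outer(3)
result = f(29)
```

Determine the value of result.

Step 1: outer(3) returns multiply closure with n = 3.
Step 2: f(29) computes 29 * 3 = 87.
Step 3: result = 87

The answer is 87.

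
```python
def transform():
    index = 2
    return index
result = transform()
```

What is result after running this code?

Step 1: transform() defines index = 2 in its local scope.
Step 2: return index finds the local variable index = 2.
Step 3: result = 2

The answer is 2.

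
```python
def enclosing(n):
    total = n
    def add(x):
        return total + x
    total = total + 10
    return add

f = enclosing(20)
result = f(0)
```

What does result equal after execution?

Step 1: enclosing(20) sets total = 20, then total = 20 + 10 = 30.
Step 2: Closures capture by reference, so add sees total = 30.
Step 3: f(0) returns 30 + 0 = 30

The answer is 30.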